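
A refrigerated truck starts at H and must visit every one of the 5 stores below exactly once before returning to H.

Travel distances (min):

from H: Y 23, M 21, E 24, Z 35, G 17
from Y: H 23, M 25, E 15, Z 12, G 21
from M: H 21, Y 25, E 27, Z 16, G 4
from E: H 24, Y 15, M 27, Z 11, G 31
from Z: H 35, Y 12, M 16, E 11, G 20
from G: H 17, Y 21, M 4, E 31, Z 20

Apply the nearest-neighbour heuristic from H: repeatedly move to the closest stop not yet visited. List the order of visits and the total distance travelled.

Nearest-neighbour total = 86 min; route H → G → M → Z → E → Y → H.

From H: distances to unvisited — G=17, M=21, Y=23, E=24, Z=35. Nearest is G (17).
From G: distances to unvisited — M=4, Z=20, Y=21, E=31. Nearest is M (4).
From M: distances to unvisited — Z=16, Y=25, E=27. Nearest is Z (16).
From Z: distances to unvisited — E=11, Y=12. Nearest is E (11).
From E: distances to unvisited — Y=15. Nearest is Y (15).
Return Y→H: 23.
Total = 17 + 4 + 16 + 11 + 15 + 23 = 86.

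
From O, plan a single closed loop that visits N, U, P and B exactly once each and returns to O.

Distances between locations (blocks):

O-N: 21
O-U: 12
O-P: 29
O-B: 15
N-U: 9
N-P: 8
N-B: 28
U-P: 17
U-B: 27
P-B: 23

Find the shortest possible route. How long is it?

67 blocks — the shortest possible round trip.

With 4 stops there are 4!/2 = 12 distinct round trips (a route and its reverse cost the same).
O → N → U → P → B → O: 21+9+17+23+15 = 85
O → N → U → B → P → O: 21+9+27+23+29 = 109
O → N → P → U → B → O: 21+8+17+27+15 = 88
O → N → P → B → U → O: 21+8+23+27+12 = 91
O → N → B → U → P → O: 21+28+27+17+29 = 122
O → N → B → P → U → O: 21+28+23+17+12 = 101
O → U → N → P → B → O: 12+9+8+23+15 = 67
O → U → N → B → P → O: 12+9+28+23+29 = 101
O → U → P → N → B → O: 12+17+8+28+15 = 80
O → U → B → N → P → O: 12+27+28+8+29 = 104
O → P → N → U → B → O: 29+8+9+27+15 = 88
O → P → U → N → B → O: 29+17+9+28+15 = 98
The minimum is 67.
One optimal route: O → U → N → P → B → O (or its reverse).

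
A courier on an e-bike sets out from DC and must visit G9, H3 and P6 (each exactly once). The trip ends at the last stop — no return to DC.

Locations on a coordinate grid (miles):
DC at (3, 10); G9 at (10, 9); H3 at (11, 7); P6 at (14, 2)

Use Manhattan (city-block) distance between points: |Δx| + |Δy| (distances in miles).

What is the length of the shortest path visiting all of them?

Shortest open route: 19 miles.

There are 3! = 6 possible orderings.
DC→G9→H3→P6: 8+3+8 = 19
DC→G9→P6→H3: 8+11+8 = 27
DC→H3→G9→P6: 11+3+11 = 25
DC→H3→P6→G9: 11+8+11 = 30
DC→P6→G9→H3: 19+11+3 = 33
DC→P6→H3→G9: 19+8+3 = 30
The minimum is 19.
One shortest path: DC → G9 → H3 → P6.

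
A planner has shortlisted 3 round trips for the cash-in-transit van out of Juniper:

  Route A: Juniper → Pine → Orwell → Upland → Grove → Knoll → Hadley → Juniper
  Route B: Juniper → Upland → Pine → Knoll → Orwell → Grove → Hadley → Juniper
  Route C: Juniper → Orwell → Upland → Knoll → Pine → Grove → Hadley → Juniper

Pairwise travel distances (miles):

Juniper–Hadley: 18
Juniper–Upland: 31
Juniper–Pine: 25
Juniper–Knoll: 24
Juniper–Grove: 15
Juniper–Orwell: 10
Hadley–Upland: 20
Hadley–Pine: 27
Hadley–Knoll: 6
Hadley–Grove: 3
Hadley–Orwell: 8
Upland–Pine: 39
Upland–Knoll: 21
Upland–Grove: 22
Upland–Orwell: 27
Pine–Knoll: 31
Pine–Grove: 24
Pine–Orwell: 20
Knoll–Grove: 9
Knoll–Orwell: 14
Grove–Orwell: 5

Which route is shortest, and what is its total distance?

127 miles — Route A is the shortest.

Route A: 25 + 20 + 27 + 22 + 9 + 6 + 18 = 127
Route B: 31 + 39 + 31 + 14 + 5 + 3 + 18 = 141
Route C: 10 + 27 + 21 + 31 + 24 + 3 + 18 = 134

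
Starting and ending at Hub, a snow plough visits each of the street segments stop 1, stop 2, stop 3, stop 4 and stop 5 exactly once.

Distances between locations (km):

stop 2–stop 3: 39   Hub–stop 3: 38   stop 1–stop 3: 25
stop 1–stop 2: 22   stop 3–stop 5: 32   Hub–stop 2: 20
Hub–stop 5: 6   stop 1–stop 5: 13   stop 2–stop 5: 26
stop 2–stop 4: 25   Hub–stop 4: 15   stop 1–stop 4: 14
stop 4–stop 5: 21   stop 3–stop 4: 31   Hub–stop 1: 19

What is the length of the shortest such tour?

Hub → stop 1 → stop 2 → stop 3 → stop 4 → stop 5 → Hub: 19+22+39+31+21+6 = 138
Hub → stop 1 → stop 2 → stop 3 → stop 5 → stop 4 → Hub: 19+22+39+32+21+15 = 148
Hub → stop 1 → stop 2 → stop 4 → stop 3 → stop 5 → Hub: 19+22+25+31+32+6 = 135
Hub → stop 1 → stop 2 → stop 4 → stop 5 → stop 3 → Hub: 19+22+25+21+32+38 = 157
Hub → stop 1 → stop 2 → stop 5 → stop 3 → stop 4 → Hub: 19+22+26+32+31+15 = 145
Hub → stop 1 → stop 2 → stop 5 → stop 4 → stop 3 → Hub: 19+22+26+21+31+38 = 157
Hub → stop 1 → stop 3 → stop 2 → stop 4 → stop 5 → Hub: 19+25+39+25+21+6 = 135
Hub → stop 1 → stop 3 → stop 2 → stop 5 → stop 4 → Hub: 19+25+39+26+21+15 = 145
Hub → stop 1 → stop 3 → stop 4 → stop 2 → stop 5 → Hub: 19+25+31+25+26+6 = 132
Hub → stop 1 → stop 3 → stop 4 → stop 5 → stop 2 → Hub: 19+25+31+21+26+20 = 142
Hub → stop 1 → stop 3 → stop 5 → stop 2 → stop 4 → Hub: 19+25+32+26+25+15 = 142
Hub → stop 1 → stop 3 → stop 5 → stop 4 → stop 2 → Hub: 19+25+32+21+25+20 = 142
Hub → stop 1 → stop 4 → stop 2 → stop 3 → stop 5 → Hub: 19+14+25+39+32+6 = 135
Hub → stop 1 → stop 4 → stop 2 → stop 5 → stop 3 → Hub: 19+14+25+26+32+38 = 154
… (46 more)
Hub → stop 2 → stop 4 → stop 3 → stop 1 → stop 5 → Hub: 20+25+31+25+13+6 = 120  ← best
The minimum is 120.
One optimal route: Hub → stop 2 → stop 4 → stop 3 → stop 1 → stop 5 → Hub (or its reverse).

120 km — the shortest possible round trip.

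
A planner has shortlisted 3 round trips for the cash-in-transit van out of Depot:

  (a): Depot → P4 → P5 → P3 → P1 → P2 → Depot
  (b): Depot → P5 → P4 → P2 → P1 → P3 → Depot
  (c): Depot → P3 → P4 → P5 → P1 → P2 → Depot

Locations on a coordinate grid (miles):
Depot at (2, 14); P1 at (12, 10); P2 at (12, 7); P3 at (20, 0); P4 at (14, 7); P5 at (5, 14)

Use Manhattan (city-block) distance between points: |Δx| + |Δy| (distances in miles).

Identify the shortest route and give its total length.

(a): 19 + 16 + 29 + 18 + 3 + 17 = 102
(b): 3 + 16 + 2 + 3 + 18 + 32 = 74
(c): 32 + 13 + 16 + 11 + 3 + 17 = 92

Shortest is (b), total 74 miles.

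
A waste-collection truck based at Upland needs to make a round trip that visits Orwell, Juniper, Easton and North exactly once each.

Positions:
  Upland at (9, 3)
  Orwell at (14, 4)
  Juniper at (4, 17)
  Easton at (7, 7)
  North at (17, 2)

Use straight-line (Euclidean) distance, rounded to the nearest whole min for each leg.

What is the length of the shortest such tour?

There are 12 distinct closed tours to check (reversals are equivalent).
Upland→Orwell→Juniper→Easton→North→Upland: 5+16+10+11+8 = 50
Upland→Orwell→Juniper→North→Easton→Upland: 5+16+20+11+4 = 56
Upland→Orwell→Easton→Juniper→North→Upland: 5+8+10+20+8 = 51
Upland→Orwell→Easton→North→Juniper→Upland: 5+8+11+20+15 = 59
Upland→Orwell→North→Juniper→Easton→Upland: 5+4+20+10+4 = 43
Upland→Orwell→North→Easton→Juniper→Upland: 5+4+11+10+15 = 45
Upland→Juniper→Orwell→Easton→North→Upland: 15+16+8+11+8 = 58
Upland→Juniper→Orwell→North→Easton→Upland: 15+16+4+11+4 = 50
Upland→Juniper→Easton→Orwell→North→Upland: 15+10+8+4+8 = 45
Upland→Juniper→North→Orwell→Easton→Upland: 15+20+4+8+4 = 51
Upland→Easton→Orwell→Juniper→North→Upland: 4+8+16+20+8 = 56
Upland→Easton→Juniper→Orwell→North→Upland: 4+10+16+4+8 = 42
The minimum is 42.
One optimal route: Upland → Easton → Juniper → Orwell → North → Upland (or its reverse).

Shortest round trip = 42 min.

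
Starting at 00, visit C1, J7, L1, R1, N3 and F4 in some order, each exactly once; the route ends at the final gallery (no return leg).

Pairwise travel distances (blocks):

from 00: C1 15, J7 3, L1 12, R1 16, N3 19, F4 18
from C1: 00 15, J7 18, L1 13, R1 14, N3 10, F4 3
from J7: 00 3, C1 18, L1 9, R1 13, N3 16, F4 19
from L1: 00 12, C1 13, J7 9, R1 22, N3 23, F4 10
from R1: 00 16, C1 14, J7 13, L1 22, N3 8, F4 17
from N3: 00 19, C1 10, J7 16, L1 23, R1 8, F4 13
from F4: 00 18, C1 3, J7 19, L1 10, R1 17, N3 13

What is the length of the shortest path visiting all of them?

There are 6! = 720 possible orderings.
00→C1→J7→L1→R1→N3→F4: 15+18+9+22+8+13 = 85
00→C1→J7→L1→R1→F4→N3: 15+18+9+22+17+13 = 94
00→C1→J7→L1→N3→R1→F4: 15+18+9+23+8+17 = 90
00→C1→J7→L1→N3→F4→R1: 15+18+9+23+13+17 = 95
00→C1→J7→L1→F4→R1→N3: 15+18+9+10+17+8 = 77
00→C1→J7→L1→F4→N3→R1: 15+18+9+10+13+8 = 73
00→C1→J7→R1→L1→N3→F4: 15+18+13+22+23+13 = 104
00→C1→J7→R1→L1→F4→N3: 15+18+13+22+10+13 = 91
… (712 more)
00→J7→L1→F4→C1→N3→R1: 3+9+10+3+10+8 = 43  ← best
The minimum is 43.
One shortest path: 00 → J7 → L1 → F4 → C1 → N3 → R1.

Shortest open route: 43 blocks.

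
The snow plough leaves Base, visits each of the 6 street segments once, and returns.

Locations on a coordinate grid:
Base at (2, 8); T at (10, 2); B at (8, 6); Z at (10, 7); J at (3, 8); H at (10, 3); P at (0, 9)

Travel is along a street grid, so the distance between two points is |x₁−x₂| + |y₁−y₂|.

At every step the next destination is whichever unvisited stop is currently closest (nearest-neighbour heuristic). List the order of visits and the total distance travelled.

At Base the remaining stops are J 1, P 3, B 8, Z 9, H 13, T 14; go to J.
At J the remaining stops are P 4, B 7, Z 8, H 12, T 13; go to P.
At P the remaining stops are B 11, Z 12, H 16, T 17; go to B.
At B the remaining stops are Z 3, H 5, T 6; go to Z.
At Z the remaining stops are H 4, T 5; go to H.
At H the remaining stops are T 1; go to T.
Return T→Base: 14.
Total = 1 + 4 + 11 + 3 + 4 + 1 + 14 = 38.

38 along Base → J → P → B → Z → H → T → Base.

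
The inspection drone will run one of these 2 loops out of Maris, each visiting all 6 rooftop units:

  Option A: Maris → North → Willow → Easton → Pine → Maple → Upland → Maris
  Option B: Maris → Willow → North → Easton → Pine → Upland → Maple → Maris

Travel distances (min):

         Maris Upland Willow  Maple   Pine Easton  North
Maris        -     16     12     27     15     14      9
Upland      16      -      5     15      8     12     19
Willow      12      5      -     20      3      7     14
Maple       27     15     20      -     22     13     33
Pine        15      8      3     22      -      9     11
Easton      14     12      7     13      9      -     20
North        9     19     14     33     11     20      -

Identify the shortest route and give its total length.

Option A: 9 + 14 + 7 + 9 + 22 + 15 + 16 = 92
Option B: 12 + 14 + 20 + 9 + 8 + 15 + 27 = 105

Shortest is Option A, total 92 min.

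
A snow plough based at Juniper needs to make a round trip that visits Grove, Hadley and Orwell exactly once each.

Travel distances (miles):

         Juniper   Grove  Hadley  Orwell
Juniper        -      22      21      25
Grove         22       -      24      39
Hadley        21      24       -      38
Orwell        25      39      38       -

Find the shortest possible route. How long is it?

Juniper→Grove→Hadley→Orwell→Juniper: 22+24+38+25 = 109
Juniper→Grove→Orwell→Hadley→Juniper: 22+39+38+21 = 120
Juniper→Hadley→Grove→Orwell→Juniper: 21+24+39+25 = 109
The minimum is 109.
One optimal route: Juniper → Grove → Hadley → Orwell → Juniper (or its reverse).

109 miles — the shortest possible round trip.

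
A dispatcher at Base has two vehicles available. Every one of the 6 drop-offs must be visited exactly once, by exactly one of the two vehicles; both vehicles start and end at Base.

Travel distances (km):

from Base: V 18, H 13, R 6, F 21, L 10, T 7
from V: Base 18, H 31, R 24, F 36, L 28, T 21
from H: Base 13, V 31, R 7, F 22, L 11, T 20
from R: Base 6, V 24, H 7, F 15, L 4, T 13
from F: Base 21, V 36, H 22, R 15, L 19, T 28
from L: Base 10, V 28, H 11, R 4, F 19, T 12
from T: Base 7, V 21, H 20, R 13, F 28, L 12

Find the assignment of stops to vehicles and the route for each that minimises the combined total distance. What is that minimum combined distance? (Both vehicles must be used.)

Check every non-empty split of the stops between the two vehicles; for each half take its own optimal tour:
  {V} + {H, R, F, L, T}: 36 + 73 = 109
  {H} + {V, R, F, L, T}: 26 + 91 = 117
  {V, H} + {R, F, L, T}: 62 + 59 = 121
  {R} + {V, H, F, L, T}: 12 + 105 = 117
  {V, R} + {H, F, L, T}: 48 + 73 = 121
  {H, R} + {V, F, L, T}: 26 + 91 = 117
  … (31 splits in total)
Best: vehicle 1 Base → V → Base = 36; vehicle 2 Base → H → R → F → L → T → Base = 73; combined 109.

109 km — the smallest possible combined total.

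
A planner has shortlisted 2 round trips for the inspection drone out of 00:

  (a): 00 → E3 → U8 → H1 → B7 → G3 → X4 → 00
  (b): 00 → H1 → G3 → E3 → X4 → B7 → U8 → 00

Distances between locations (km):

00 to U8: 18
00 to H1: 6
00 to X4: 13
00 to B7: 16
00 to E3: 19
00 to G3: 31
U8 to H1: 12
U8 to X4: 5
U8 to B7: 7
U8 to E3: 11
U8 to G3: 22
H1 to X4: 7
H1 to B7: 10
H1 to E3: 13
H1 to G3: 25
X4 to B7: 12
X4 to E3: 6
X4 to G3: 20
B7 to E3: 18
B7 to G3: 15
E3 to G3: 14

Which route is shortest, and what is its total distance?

(a): 19 + 11 + 12 + 10 + 15 + 20 + 13 = 100
(b): 6 + 25 + 14 + 6 + 12 + 7 + 18 = 88

Shortest is (b), total 88 km.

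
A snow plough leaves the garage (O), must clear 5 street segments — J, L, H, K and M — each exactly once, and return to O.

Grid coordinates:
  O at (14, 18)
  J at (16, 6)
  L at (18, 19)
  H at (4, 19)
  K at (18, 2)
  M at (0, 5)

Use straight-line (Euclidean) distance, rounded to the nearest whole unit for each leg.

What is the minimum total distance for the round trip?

64 — the shortest possible round trip.

With 5 stops there are 5!/2 = 60 distinct round trips (a route and its reverse cost the same).
O→J→L→H→K→M→O: 12+13+14+22+18+19 = 98
O→J→L→H→M→K→O: 12+13+14+15+18+16 = 88
O→J→L→K→H→M→O: 12+13+17+22+15+19 = 98
O→J→L→K→M→H→O: 12+13+17+18+15+10 = 85
O→J→L→M→H→K→O: 12+13+23+15+22+16 = 101
O→J→L→M→K→H→O: 12+13+23+18+22+10 = 98
O→J→H→L→K→M→O: 12+18+14+17+18+19 = 98
O→J→H→L→M→K→O: 12+18+14+23+18+16 = 101
O→J→H→K→L→M→O: 12+18+22+17+23+19 = 111
O→J→H→K→M→L→O: 12+18+22+18+23+4 = 97
O→J→H→M→L→K→O: 12+18+15+23+17+16 = 101
O→J→H→M→K→L→O: 12+18+15+18+17+4 = 84
O→J→K→L→H→M→O: 12+4+17+14+15+19 = 81
O→J→K→L→M→H→O: 12+4+17+23+15+10 = 81
… (46 more)
O→L→J→K→M→H→O: 4+13+4+18+15+10 = 64  ← best
The minimum is 64.
One optimal route: O → L → J → K → M → H → O (or its reverse).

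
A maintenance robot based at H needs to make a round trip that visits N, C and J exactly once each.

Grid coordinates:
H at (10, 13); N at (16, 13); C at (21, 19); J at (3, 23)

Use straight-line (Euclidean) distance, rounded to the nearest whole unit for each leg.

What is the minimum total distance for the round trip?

Minimum total distance: 44.

H - N - C - J - H: 6+8+18+12 = 44
H - N - J - C - H: 6+16+18+13 = 53
H - C - N - J - H: 13+8+16+12 = 49
The minimum is 44.
One optimal route: H → N → C → J → H (or its reverse).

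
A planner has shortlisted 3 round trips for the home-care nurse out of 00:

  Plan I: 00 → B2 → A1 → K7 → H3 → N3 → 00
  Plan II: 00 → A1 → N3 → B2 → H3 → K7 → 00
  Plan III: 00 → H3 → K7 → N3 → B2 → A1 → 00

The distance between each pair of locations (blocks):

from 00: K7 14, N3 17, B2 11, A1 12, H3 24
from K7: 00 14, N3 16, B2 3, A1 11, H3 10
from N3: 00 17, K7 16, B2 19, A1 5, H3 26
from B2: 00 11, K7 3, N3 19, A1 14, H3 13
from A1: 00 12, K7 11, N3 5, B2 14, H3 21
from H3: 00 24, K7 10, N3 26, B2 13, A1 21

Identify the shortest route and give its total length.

Plan I: 11 + 14 + 11 + 10 + 26 + 17 = 89
Plan II: 12 + 5 + 19 + 13 + 10 + 14 = 73
Plan III: 24 + 10 + 16 + 19 + 14 + 12 = 95

Shortest is Plan II, total 73 blocks.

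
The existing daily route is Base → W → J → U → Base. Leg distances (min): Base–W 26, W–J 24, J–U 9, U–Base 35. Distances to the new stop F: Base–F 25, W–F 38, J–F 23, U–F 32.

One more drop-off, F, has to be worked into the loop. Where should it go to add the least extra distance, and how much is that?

Insertion cost between consecutive stops i–j is d(i,F) + d(F,j) − d(i,j):
  between Base and W: 25 + 38 − 26 = 37
  between W and J: 38 + 23 − 24 = 37
  between J and U: 23 + 32 − 9 = 46
  between U and Base: 32 + 25 − 35 = 22
Cheapest insertion is between U and Base, adding 22.
New total = 94 + 22 = 116.

Minimum extra distance: 22 min, inserting F between U and Base.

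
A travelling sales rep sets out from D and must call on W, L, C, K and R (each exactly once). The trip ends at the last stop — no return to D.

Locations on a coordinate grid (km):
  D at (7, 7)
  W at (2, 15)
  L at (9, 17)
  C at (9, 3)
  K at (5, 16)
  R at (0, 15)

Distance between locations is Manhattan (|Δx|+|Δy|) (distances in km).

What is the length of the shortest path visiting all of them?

31 km — the minimum one-way total.

There are 5! = 120 possible orderings.
D→W→L→C→K→R: 13+9+14+17+6 = 59
D→W→L→C→R→K: 13+9+14+21+6 = 63
D→W→L→K→C→R: 13+9+5+17+21 = 65
D→W→L→K→R→C: 13+9+5+6+21 = 54
D→W→L→R→C→K: 13+9+11+21+17 = 71
D→W→L→R→K→C: 13+9+11+6+17 = 56
D→W→C→L→K→R: 13+19+14+5+6 = 57
D→W→C→L→R→K: 13+19+14+11+6 = 63
D→W→C→K→L→R: 13+19+17+5+11 = 65
D→W→C→K→R→L: 13+19+17+6+11 = 66
D→W→C→R→L→K: 13+19+21+11+5 = 69
D→W→C→R→K→L: 13+19+21+6+5 = 64
D→W→K→L→C→R: 13+4+5+14+21 = 57
D→W→K→L→R→C: 13+4+5+11+21 = 54
… (106 more)
D→C→L→K→W→R: 6+14+5+4+2 = 31  ← best
The minimum is 31.
One shortest path: D → C → L → K → W → R.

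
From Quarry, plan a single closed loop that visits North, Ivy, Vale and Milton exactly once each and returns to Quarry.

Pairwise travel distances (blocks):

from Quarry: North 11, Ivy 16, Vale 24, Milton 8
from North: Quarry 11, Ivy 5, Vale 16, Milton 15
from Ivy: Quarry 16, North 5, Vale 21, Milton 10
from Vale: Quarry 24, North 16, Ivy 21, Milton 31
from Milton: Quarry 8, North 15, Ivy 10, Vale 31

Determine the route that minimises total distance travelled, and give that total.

Quarry-North-Ivy-Vale-Milton-Quarry: 11+5+21+31+8 = 76
Quarry-North-Ivy-Milton-Vale-Quarry: 11+5+10+31+24 = 81
Quarry-North-Vale-Ivy-Milton-Quarry: 11+16+21+10+8 = 66
Quarry-North-Vale-Milton-Ivy-Quarry: 11+16+31+10+16 = 84
Quarry-North-Milton-Ivy-Vale-Quarry: 11+15+10+21+24 = 81
Quarry-North-Milton-Vale-Ivy-Quarry: 11+15+31+21+16 = 94
Quarry-Ivy-North-Vale-Milton-Quarry: 16+5+16+31+8 = 76
Quarry-Ivy-North-Milton-Vale-Quarry: 16+5+15+31+24 = 91
Quarry-Ivy-Vale-North-Milton-Quarry: 16+21+16+15+8 = 76
Quarry-Ivy-Milton-North-Vale-Quarry: 16+10+15+16+24 = 81
Quarry-Vale-North-Ivy-Milton-Quarry: 24+16+5+10+8 = 63
Quarry-Vale-Ivy-North-Milton-Quarry: 24+21+5+15+8 = 73
The minimum is 63.
One optimal route: Quarry → Vale → North → Ivy → Milton → Quarry (or its reverse).

Minimum total distance: 63 blocks.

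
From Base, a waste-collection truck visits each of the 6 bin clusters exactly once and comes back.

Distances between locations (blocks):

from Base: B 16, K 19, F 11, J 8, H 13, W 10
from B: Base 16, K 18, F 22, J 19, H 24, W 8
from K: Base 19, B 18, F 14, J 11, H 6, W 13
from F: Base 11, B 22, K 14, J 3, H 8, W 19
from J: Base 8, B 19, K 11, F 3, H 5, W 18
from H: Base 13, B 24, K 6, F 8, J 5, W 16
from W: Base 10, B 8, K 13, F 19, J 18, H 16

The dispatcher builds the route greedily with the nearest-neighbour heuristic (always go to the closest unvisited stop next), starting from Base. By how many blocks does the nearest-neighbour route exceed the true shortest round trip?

1 blocks longer than the optimal tour.

From Base: J=8, W=10, F=11, H=13, B=16, K=19 → choose J (8).
From J: F=3, H=5, K=11, W=18, B=19 → choose F (3).
From F: H=8, K=14, W=19, B=22 → choose H (8).
From H: K=6, W=16, B=24 → choose K (6).
From K: W=13, B=18 → choose W (13).
From W: B=8 → choose B (8).
NN route Base → J → F → H → K → W → B → Base costs 62.
Optimal: Base → F → J → H → K → B → W → Base costs 61 (by enumerating all 360 distinct tours).
Excess = 62 − 61 = 1.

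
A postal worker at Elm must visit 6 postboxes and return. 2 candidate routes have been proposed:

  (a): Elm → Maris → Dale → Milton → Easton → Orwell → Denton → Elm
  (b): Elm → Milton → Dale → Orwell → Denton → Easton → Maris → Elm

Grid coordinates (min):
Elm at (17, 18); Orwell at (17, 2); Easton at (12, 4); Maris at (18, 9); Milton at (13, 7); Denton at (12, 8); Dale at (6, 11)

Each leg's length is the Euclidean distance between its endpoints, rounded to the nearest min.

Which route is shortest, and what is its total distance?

(a): 9 + 12 + 8 + 3 + 5 + 8 + 11 = 56
(b): 12 + 8 + 14 + 8 + 4 + 8 + 9 = 63

56 min — (a) is the shortest.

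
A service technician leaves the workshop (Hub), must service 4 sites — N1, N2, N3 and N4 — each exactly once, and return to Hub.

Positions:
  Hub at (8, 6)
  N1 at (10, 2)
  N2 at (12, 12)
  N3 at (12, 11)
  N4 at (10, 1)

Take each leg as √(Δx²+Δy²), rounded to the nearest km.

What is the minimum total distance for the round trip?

Minimum total distance: 23 km.

Hub-N1-N2-N3-N4-Hub: 4+10+1+10+5 = 30
Hub-N1-N2-N4-N3-Hub: 4+10+11+10+6 = 41
Hub-N1-N3-N2-N4-Hub: 4+9+1+11+5 = 30
Hub-N1-N3-N4-N2-Hub: 4+9+10+11+7 = 41
Hub-N1-N4-N2-N3-Hub: 4+1+11+1+6 = 23
Hub-N1-N4-N3-N2-Hub: 4+1+10+1+7 = 23
Hub-N2-N1-N3-N4-Hub: 7+10+9+10+5 = 41
Hub-N2-N1-N4-N3-Hub: 7+10+1+10+6 = 34
Hub-N2-N3-N1-N4-Hub: 7+1+9+1+5 = 23
Hub-N2-N4-N1-N3-Hub: 7+11+1+9+6 = 34
Hub-N3-N1-N2-N4-Hub: 6+9+10+11+5 = 41
Hub-N3-N2-N1-N4-Hub: 6+1+10+1+5 = 23
The minimum is 23.
One optimal route: Hub → N1 → N4 → N2 → N3 → Hub (or its reverse).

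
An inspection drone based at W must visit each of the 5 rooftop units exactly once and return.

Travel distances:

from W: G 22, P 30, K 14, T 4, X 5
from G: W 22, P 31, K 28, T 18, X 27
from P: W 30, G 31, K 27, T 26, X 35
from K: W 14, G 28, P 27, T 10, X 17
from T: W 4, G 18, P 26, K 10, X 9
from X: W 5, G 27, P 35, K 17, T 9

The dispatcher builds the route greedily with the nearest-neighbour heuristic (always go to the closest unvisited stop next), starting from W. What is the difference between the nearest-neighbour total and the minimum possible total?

W: T=4, X=5, K=14, G=22, P=30 ⇒ T
T: X=9, K=10, G=18, P=26 ⇒ X
X: K=17, G=27, P=35 ⇒ K
K: P=27, G=28 ⇒ P
P: G=31 ⇒ G
NN route W → T → X → K → P → G → W costs 110.
Optimal: W → T → G → P → K → X → W costs 102 (by enumerating all 60 distinct tours).
Excess = 110 − 102 = 8.

The nearest-neighbour route is 8 longer than optimal.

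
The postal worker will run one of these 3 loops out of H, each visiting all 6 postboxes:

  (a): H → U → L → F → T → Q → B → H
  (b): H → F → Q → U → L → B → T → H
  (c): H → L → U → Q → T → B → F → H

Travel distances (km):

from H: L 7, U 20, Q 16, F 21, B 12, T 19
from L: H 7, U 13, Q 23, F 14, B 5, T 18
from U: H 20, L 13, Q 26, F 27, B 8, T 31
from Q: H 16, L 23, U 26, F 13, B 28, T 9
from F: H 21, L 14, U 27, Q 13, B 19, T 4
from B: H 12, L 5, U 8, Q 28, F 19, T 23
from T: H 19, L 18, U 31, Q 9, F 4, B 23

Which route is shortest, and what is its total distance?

(a): 20 + 13 + 14 + 4 + 9 + 28 + 12 = 100
(b): 21 + 13 + 26 + 13 + 5 + 23 + 19 = 120
(c): 7 + 13 + 26 + 9 + 23 + 19 + 21 = 118

100 km — (a) is the shortest.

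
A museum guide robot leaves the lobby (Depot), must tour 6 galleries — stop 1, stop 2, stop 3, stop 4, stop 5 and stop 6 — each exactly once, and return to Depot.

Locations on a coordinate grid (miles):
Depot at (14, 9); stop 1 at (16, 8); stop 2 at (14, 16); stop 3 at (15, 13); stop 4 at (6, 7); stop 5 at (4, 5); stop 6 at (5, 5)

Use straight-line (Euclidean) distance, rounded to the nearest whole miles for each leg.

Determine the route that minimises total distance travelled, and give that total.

With 6 stops there are 6!/2 = 360 distinct round trips (a route and its reverse cost the same).
Depot - stop 1 - stop 2 - stop 3 - stop 4 - stop 5 - stop 6 - Depot: 2+8+3+11+3+1+10 = 38
Depot - stop 1 - stop 2 - stop 3 - stop 4 - stop 6 - stop 5 - Depot: 2+8+3+11+2+1+11 = 38
Depot - stop 1 - stop 2 - stop 3 - stop 5 - stop 4 - stop 6 - Depot: 2+8+3+14+3+2+10 = 42
Depot - stop 1 - stop 2 - stop 3 - stop 5 - stop 6 - stop 4 - Depot: 2+8+3+14+1+2+8 = 38
Depot - stop 1 - stop 2 - stop 3 - stop 6 - stop 4 - stop 5 - Depot: 2+8+3+13+2+3+11 = 42
Depot - stop 1 - stop 2 - stop 3 - stop 6 - stop 5 - stop 4 - Depot: 2+8+3+13+1+3+8 = 38
Depot - stop 1 - stop 2 - stop 4 - stop 3 - stop 5 - stop 6 - Depot: 2+8+12+11+14+1+10 = 58
Depot - stop 1 - stop 2 - stop 4 - stop 3 - stop 6 - stop 5 - Depot: 2+8+12+11+13+1+11 = 58
… (352 more)
Depot - stop 1 - stop 3 - stop 2 - stop 4 - stop 5 - stop 6 - Depot: 2+5+3+12+3+1+10 = 36  ← best
The minimum is 36.
One optimal route: Depot → stop 1 → stop 3 → stop 2 → stop 4 → stop 5 → stop 6 → Depot (or its reverse).

Minimum total distance: 36 miles.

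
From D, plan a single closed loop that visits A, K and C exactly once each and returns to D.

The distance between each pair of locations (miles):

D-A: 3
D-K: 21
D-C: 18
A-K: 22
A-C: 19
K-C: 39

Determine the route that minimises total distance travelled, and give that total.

80 miles — the shortest possible round trip.

There are 3 distinct closed tours to check (reversals are equivalent).
D-A-K-C-D: 3+22+39+18 = 82
D-A-C-K-D: 3+19+39+21 = 82
D-K-A-C-D: 21+22+19+18 = 80
The minimum is 80.
One optimal route: D → K → A → C → D (or its reverse).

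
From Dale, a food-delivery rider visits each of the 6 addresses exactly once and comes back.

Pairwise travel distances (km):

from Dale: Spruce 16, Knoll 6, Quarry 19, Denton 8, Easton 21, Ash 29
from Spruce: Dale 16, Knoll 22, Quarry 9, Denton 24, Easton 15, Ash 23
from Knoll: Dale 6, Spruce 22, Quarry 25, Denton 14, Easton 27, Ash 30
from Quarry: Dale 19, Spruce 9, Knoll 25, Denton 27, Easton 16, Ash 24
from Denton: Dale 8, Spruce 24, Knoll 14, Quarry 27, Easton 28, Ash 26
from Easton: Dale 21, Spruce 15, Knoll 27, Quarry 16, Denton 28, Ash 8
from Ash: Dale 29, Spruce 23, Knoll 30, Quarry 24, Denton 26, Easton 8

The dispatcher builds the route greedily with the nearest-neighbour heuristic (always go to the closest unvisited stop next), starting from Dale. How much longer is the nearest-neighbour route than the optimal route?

From Dale: Knoll=6, Denton=8, Spruce=16, Quarry=19, Easton=21, Ash=29 → choose Knoll (6).
From Knoll: Denton=14, Spruce=22, Quarry=25, Easton=27, Ash=30 → choose Denton (14).
From Denton: Spruce=24, Ash=26, Quarry=27, Easton=28 → choose Spruce (24).
From Spruce: Quarry=9, Easton=15, Ash=23 → choose Quarry (9).
From Quarry: Easton=16, Ash=24 → choose Easton (16).
From Easton: Ash=8 → choose Ash (8).
NN route Dale → Knoll → Denton → Spruce → Quarry → Easton → Ash → Dale costs 106.
Optimal: Dale → Spruce → Quarry → Easton → Ash → Denton → Knoll → Dale costs 95 (by enumerating all 360 distinct tours).
Excess = 106 − 95 = 11.

Excess over optimum: 11 km.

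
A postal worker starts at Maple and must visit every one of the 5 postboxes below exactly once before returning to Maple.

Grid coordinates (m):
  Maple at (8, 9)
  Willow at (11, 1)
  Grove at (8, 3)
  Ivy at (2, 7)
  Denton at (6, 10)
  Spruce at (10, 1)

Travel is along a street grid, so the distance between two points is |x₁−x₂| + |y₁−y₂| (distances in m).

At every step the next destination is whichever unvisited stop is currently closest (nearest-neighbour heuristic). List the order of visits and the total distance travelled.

From Maple: distances to unvisited — Denton=3, Grove=6, Ivy=8, Spruce=10, Willow=11. Nearest is Denton (3).
From Denton: distances to unvisited — Ivy=7, Grove=9, Spruce=13, Willow=14. Nearest is Ivy (7).
From Ivy: distances to unvisited — Grove=10, Spruce=14, Willow=15. Nearest is Grove (10).
From Grove: distances to unvisited — Spruce=4, Willow=5. Nearest is Spruce (4).
From Spruce: distances to unvisited — Willow=1. Nearest is Willow (1).
Return Willow→Maple: 11.
Total = 3 + 7 + 10 + 4 + 1 + 11 = 36.

Total distance 36 m via the nearest-neighbour route Maple → Denton → Ivy → Grove → Spruce → Willow → Maple.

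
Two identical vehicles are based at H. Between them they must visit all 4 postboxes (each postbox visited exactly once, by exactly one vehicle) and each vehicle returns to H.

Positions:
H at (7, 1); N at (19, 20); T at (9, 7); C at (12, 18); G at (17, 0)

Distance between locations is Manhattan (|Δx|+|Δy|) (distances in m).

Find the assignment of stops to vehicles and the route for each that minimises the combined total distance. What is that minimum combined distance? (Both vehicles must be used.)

There are 2^3 − 1 = 7 ways to divide the 4 stops into two non-empty groups. For each, the best each vehicle can do is its own shortest tour through its group:
  {N} + {T, C, G}: 62 + 56 = 118
  {T} + {N, C, G}: 16 + 64 = 80
  {N, T} + {C, G}: 62 + 56 = 118
  {C} + {N, T, G}: 44 + 64 = 108
  {N, C} + {T, G}: 62 + 34 = 96
  {T, C} + {N, G}: 44 + 64 = 108
  … (7 splits in total)
Best: vehicle 1 H → T → H = 16; vehicle 2 H → C → N → G → H = 64; combined 80.

Minimum combined distance: 80 m.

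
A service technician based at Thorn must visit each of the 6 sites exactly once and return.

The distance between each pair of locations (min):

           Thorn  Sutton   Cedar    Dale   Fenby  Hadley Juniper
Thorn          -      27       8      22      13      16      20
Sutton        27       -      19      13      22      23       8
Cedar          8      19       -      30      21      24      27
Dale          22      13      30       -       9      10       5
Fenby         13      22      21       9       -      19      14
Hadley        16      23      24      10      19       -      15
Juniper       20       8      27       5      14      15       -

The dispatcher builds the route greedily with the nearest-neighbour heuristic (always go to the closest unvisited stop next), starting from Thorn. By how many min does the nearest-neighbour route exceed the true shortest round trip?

2 min longer than the optimal tour.

From Thorn: Cedar=8, Fenby=13, Hadley=16, Juniper=20, Dale=22, Sutton=27 → choose Cedar (8).
From Cedar: Sutton=19, Fenby=21, Hadley=24, Juniper=27, Dale=30 → choose Sutton (19).
From Sutton: Juniper=8, Dale=13, Fenby=22, Hadley=23 → choose Juniper (8).
From Juniper: Dale=5, Fenby=14, Hadley=15 → choose Dale (5).
From Dale: Fenby=9, Hadley=10 → choose Fenby (9).
From Fenby: Hadley=19 → choose Hadley (19).
NN route Thorn → Cedar → Sutton → Juniper → Dale → Fenby → Hadley → Thorn costs 84.
Optimal: Thorn → Cedar → Sutton → Juniper → Dale → Hadley → Fenby → Thorn costs 82 (by enumerating all 360 distinct tours).
Excess = 84 − 82 = 2.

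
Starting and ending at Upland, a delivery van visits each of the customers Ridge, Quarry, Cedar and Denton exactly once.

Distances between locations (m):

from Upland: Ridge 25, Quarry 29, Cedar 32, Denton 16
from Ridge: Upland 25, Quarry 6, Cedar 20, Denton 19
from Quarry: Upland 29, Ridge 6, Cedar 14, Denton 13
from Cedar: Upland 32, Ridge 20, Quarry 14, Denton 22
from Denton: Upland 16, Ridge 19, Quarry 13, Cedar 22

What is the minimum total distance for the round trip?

Shortest round trip = 83 m.

There are 12 distinct closed tours to check (reversals are equivalent).
Upland-Ridge-Quarry-Cedar-Denton-Upland: 25+6+14+22+16 = 83
Upland-Ridge-Quarry-Denton-Cedar-Upland: 25+6+13+22+32 = 98
Upland-Ridge-Cedar-Quarry-Denton-Upland: 25+20+14+13+16 = 88
Upland-Ridge-Cedar-Denton-Quarry-Upland: 25+20+22+13+29 = 109
Upland-Ridge-Denton-Quarry-Cedar-Upland: 25+19+13+14+32 = 103
Upland-Ridge-Denton-Cedar-Quarry-Upland: 25+19+22+14+29 = 109
Upland-Quarry-Ridge-Cedar-Denton-Upland: 29+6+20+22+16 = 93
Upland-Quarry-Ridge-Denton-Cedar-Upland: 29+6+19+22+32 = 108
Upland-Quarry-Cedar-Ridge-Denton-Upland: 29+14+20+19+16 = 98
Upland-Quarry-Denton-Ridge-Cedar-Upland: 29+13+19+20+32 = 113
Upland-Cedar-Ridge-Quarry-Denton-Upland: 32+20+6+13+16 = 87
Upland-Cedar-Quarry-Ridge-Denton-Upland: 32+14+6+19+16 = 87
The minimum is 83.
One optimal route: Upland → Ridge → Quarry → Cedar → Denton → Upland (or its reverse).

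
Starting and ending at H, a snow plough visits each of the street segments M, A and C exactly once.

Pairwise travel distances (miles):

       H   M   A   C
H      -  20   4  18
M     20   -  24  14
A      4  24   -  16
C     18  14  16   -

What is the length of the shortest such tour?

With 3 stops there are 3!/2 = 3 distinct round trips (a route and its reverse cost the same).
H→M→A→C→H: 20+24+16+18 = 78
H→M→C→A→H: 20+14+16+4 = 54
H→A→M→C→H: 4+24+14+18 = 60
The minimum is 54.
One optimal route: H → M → C → A → H (or its reverse).

54 miles — the shortest possible round trip.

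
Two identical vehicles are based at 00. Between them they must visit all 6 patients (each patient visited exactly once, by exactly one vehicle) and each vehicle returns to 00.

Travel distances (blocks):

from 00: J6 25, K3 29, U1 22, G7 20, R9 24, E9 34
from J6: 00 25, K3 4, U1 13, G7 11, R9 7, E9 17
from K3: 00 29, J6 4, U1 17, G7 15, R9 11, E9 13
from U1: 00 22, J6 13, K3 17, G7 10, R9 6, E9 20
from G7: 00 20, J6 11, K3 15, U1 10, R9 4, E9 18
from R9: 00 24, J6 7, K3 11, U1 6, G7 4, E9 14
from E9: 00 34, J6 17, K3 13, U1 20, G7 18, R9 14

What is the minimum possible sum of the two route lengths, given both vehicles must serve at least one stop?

Minimum combined distance: 124 blocks.

Try each way of splitting the stops between the two vehicles (each non-empty) and, for each split, find the best tour for each vehicle:
  {J6} + {K3, U1, G7, R9, E9}: 50 + 90 = 140
  {K3} + {J6, U1, G7, R9, E9}: 58 + 90 = 148
  {J6, K3} + {U1, G7, R9, E9}: 58 + 80 = 138
  {U1} + {J6, K3, G7, R9, E9}: 44 + 80 = 124
  {J6, U1} + {K3, G7, R9, E9}: 60 + 80 = 140
  {K3, U1} + {J6, G7, R9, E9}: 68 + 80 = 148
  … (31 splits in total)
Best: vehicle 1 00 → U1 → 00 = 44; vehicle 2 00 → J6 → K3 → E9 → R9 → G7 → 00 = 80; combined 124.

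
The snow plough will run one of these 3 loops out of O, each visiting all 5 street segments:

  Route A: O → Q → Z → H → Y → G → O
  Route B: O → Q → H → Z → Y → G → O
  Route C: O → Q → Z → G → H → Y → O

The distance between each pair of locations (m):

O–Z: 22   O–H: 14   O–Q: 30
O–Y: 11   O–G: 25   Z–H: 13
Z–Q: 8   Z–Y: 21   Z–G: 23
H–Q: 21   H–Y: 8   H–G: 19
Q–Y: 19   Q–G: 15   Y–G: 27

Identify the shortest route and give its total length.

Shortest is Route C, total 99 m.

Route A: 30 + 8 + 13 + 8 + 27 + 25 = 111
Route B: 30 + 21 + 13 + 21 + 27 + 25 = 137
Route C: 30 + 8 + 23 + 19 + 8 + 11 = 99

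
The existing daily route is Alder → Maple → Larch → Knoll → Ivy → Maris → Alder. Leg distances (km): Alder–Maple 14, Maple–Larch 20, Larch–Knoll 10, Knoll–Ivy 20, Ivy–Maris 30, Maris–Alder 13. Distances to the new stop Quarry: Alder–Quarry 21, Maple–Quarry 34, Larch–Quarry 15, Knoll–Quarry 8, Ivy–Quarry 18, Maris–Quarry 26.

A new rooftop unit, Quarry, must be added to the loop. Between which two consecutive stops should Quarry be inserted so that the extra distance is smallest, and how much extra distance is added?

Adding 6 km by placing Quarry on the Knoll–Ivy leg.

Insertion cost between consecutive stops i–j is d(i,Quarry) + d(Quarry,j) − d(i,j):
  between Alder and Maple: 21 + 34 − 14 = 41
  between Maple and Larch: 34 + 15 − 20 = 29
  between Larch and Knoll: 15 + 8 − 10 = 13
  between Knoll and Ivy: 8 + 18 − 20 = 6
  between Ivy and Maris: 18 + 26 − 30 = 14
  between Maris and Alder: 26 + 21 − 13 = 34
Cheapest insertion is between Knoll and Ivy, adding 6.
New total = 107 + 6 = 113.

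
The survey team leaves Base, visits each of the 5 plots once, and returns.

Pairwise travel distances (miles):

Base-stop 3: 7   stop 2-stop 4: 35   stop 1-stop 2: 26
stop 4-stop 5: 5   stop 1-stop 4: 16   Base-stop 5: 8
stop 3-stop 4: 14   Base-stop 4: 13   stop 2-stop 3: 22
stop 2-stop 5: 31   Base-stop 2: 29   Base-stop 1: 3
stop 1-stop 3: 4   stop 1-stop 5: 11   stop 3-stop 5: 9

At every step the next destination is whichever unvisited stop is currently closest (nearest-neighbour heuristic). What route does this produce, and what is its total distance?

From Base: distances to unvisited — stop 1=3, stop 3=7, stop 5=8, stop 4=13, stop 2=29. Nearest is stop 1 (3).
From stop 1: distances to unvisited — stop 3=4, stop 5=11, stop 4=16, stop 2=26. Nearest is stop 3 (4).
From stop 3: distances to unvisited — stop 5=9, stop 4=14, stop 2=22. Nearest is stop 5 (9).
From stop 5: distances to unvisited — stop 4=5, stop 2=31. Nearest is stop 4 (5).
From stop 4: distances to unvisited — stop 2=35. Nearest is stop 2 (35).
Return stop 2→Base: 29.
Total = 3 + 4 + 9 + 5 + 35 + 29 = 85.

Total distance 85 miles via the nearest-neighbour route Base → stop 1 → stop 3 → stop 5 → stop 4 → stop 2 → Base.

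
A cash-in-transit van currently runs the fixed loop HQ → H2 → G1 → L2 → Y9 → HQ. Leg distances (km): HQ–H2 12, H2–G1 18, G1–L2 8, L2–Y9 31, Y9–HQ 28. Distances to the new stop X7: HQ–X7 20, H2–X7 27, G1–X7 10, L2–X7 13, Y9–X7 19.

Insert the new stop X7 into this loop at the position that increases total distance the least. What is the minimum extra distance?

Minimum extra distance: 1 km, inserting X7 between L2 and Y9.

Insertion cost between consecutive stops i–j is d(i,X7) + d(X7,j) − d(i,j):
  between HQ and H2: 20 + 27 − 12 = 35
  between H2 and G1: 27 + 10 − 18 = 19
  between G1 and L2: 10 + 13 − 8 = 15
  between L2 and Y9: 13 + 19 − 31 = 1
  between Y9 and HQ: 19 + 20 − 28 = 11
Cheapest insertion is between L2 and Y9, adding 1.
New total = 97 + 1 = 98.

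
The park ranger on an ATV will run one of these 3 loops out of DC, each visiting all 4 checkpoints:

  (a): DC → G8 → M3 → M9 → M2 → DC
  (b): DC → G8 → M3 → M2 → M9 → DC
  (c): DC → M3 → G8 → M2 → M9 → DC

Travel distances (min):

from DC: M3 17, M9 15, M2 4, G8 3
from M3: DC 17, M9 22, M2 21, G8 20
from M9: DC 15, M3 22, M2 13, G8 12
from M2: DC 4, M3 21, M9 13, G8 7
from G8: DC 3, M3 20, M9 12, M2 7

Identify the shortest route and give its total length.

(a): 3 + 20 + 22 + 13 + 4 = 62
(b): 3 + 20 + 21 + 13 + 15 = 72
(c): 17 + 20 + 7 + 13 + 15 = 72

62 min — (a) is the shortest.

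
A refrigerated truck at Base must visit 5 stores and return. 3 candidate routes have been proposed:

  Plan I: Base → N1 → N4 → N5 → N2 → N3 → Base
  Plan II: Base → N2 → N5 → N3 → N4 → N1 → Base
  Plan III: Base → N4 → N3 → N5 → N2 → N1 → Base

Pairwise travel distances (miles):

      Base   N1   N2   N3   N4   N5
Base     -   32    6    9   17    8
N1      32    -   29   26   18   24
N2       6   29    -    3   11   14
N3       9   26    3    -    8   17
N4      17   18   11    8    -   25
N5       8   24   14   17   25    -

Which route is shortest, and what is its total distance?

Plan I: 32 + 18 + 25 + 14 + 3 + 9 = 101
Plan II: 6 + 14 + 17 + 8 + 18 + 32 = 95
Plan III: 17 + 8 + 17 + 14 + 29 + 32 = 117

Shortest is Plan II, total 95 miles.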